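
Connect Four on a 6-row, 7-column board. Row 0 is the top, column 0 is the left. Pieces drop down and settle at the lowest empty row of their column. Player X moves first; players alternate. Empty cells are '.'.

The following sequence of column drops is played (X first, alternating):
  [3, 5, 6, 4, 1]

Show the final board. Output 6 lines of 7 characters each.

Answer: .......
.......
.......
.......
.......
.X.XOOX

Derivation:
Move 1: X drops in col 3, lands at row 5
Move 2: O drops in col 5, lands at row 5
Move 3: X drops in col 6, lands at row 5
Move 4: O drops in col 4, lands at row 5
Move 5: X drops in col 1, lands at row 5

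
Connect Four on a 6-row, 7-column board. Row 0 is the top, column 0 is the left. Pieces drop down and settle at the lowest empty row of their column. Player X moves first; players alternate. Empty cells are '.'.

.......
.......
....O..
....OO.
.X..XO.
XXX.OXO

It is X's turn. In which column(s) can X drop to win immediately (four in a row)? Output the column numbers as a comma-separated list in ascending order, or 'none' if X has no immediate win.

col 0: drop X → no win
col 1: drop X → no win
col 2: drop X → no win
col 3: drop X → WIN!
col 4: drop X → no win
col 5: drop X → no win
col 6: drop X → no win

Answer: 3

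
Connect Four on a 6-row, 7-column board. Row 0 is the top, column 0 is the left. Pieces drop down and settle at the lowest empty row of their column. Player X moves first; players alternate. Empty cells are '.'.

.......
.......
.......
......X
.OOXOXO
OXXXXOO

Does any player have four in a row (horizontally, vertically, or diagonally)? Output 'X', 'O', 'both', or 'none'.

X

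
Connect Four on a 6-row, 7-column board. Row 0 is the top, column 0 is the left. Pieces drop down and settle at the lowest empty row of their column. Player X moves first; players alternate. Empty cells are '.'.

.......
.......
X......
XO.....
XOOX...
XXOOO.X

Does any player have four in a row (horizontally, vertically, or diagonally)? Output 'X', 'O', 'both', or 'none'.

X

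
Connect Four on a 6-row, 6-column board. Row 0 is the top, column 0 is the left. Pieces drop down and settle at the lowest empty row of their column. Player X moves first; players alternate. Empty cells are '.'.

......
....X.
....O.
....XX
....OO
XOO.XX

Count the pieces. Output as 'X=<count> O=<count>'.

X=6 O=5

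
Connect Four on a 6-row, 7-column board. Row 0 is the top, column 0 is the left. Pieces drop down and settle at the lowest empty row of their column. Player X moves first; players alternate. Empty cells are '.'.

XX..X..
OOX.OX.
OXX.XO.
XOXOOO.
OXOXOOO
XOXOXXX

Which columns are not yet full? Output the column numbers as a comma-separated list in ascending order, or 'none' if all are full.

col 0: top cell = 'X' → FULL
col 1: top cell = 'X' → FULL
col 2: top cell = '.' → open
col 3: top cell = '.' → open
col 4: top cell = 'X' → FULL
col 5: top cell = '.' → open
col 6: top cell = '.' → open

Answer: 2,3,5,6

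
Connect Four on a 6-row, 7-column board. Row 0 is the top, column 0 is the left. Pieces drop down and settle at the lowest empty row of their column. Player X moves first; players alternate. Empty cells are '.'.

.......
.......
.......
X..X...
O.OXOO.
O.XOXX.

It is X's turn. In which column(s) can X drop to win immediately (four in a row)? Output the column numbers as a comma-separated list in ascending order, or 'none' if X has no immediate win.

col 0: drop X → no win
col 1: drop X → no win
col 2: drop X → no win
col 3: drop X → no win
col 4: drop X → no win
col 5: drop X → no win
col 6: drop X → no win

Answer: none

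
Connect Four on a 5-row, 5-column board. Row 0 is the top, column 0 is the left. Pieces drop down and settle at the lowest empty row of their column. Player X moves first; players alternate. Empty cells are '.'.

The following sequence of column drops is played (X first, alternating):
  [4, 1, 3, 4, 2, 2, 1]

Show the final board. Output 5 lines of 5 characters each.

Answer: .....
.....
.....
.XO.O
.OXXX

Derivation:
Move 1: X drops in col 4, lands at row 4
Move 2: O drops in col 1, lands at row 4
Move 3: X drops in col 3, lands at row 4
Move 4: O drops in col 4, lands at row 3
Move 5: X drops in col 2, lands at row 4
Move 6: O drops in col 2, lands at row 3
Move 7: X drops in col 1, lands at row 3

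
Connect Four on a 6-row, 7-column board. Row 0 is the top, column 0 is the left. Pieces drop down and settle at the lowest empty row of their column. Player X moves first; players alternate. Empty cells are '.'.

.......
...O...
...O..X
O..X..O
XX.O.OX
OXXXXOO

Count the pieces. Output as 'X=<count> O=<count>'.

X=9 O=9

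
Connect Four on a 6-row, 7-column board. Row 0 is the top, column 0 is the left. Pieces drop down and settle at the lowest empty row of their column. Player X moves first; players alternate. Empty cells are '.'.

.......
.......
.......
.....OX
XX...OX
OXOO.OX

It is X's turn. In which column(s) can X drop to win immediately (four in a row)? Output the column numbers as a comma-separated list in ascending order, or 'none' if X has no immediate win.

col 0: drop X → no win
col 1: drop X → no win
col 2: drop X → no win
col 3: drop X → no win
col 4: drop X → no win
col 5: drop X → no win
col 6: drop X → WIN!

Answer: 6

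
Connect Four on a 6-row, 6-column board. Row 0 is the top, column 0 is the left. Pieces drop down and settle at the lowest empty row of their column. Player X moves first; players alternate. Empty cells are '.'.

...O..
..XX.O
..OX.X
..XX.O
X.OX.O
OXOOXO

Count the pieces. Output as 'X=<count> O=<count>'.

X=10 O=10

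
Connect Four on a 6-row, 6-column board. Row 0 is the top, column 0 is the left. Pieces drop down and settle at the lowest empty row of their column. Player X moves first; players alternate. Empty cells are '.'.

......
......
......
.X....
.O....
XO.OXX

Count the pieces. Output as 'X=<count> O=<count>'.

X=4 O=3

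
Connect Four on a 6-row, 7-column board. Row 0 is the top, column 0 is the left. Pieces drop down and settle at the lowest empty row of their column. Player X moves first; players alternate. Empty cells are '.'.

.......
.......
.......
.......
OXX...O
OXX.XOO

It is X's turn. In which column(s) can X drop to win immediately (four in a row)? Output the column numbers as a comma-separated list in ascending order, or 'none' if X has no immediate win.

col 0: drop X → no win
col 1: drop X → no win
col 2: drop X → no win
col 3: drop X → WIN!
col 4: drop X → no win
col 5: drop X → no win
col 6: drop X → no win

Answer: 3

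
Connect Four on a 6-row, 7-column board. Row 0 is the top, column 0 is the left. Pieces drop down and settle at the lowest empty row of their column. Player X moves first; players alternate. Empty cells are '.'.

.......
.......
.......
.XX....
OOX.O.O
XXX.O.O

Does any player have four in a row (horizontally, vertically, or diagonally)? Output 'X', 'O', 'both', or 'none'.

none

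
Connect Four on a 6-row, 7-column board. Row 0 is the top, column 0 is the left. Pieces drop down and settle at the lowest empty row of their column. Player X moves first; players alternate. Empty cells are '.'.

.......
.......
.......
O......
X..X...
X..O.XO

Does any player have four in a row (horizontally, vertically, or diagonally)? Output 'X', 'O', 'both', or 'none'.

none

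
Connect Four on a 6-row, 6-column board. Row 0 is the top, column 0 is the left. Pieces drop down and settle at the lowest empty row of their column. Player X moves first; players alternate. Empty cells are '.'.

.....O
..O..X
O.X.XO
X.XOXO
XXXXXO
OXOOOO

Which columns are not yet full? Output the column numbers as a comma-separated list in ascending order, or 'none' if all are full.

Answer: 0,1,2,3,4

Derivation:
col 0: top cell = '.' → open
col 1: top cell = '.' → open
col 2: top cell = '.' → open
col 3: top cell = '.' → open
col 4: top cell = '.' → open
col 5: top cell = 'O' → FULL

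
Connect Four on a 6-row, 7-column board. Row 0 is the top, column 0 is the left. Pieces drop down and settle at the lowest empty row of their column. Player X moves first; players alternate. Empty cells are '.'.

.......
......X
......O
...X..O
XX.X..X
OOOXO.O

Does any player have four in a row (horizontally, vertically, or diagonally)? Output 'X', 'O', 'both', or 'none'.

none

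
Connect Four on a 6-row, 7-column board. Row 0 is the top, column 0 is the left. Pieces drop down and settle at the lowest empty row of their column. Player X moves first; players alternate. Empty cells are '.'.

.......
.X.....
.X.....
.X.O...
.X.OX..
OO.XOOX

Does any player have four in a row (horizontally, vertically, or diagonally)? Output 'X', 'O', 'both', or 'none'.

X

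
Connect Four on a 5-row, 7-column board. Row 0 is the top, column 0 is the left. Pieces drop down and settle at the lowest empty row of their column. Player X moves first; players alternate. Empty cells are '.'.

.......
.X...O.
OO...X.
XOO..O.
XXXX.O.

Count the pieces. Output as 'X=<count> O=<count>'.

X=7 O=7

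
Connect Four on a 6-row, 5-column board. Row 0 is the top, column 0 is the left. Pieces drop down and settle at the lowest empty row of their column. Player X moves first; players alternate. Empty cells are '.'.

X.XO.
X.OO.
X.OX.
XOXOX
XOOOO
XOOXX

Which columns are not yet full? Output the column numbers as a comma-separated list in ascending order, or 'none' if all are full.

col 0: top cell = 'X' → FULL
col 1: top cell = '.' → open
col 2: top cell = 'X' → FULL
col 3: top cell = 'O' → FULL
col 4: top cell = '.' → open

Answer: 1,4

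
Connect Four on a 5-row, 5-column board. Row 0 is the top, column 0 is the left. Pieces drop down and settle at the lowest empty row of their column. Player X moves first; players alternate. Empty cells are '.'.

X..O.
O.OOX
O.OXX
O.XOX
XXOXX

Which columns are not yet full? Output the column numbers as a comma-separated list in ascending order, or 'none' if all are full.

Answer: 1,2,4

Derivation:
col 0: top cell = 'X' → FULL
col 1: top cell = '.' → open
col 2: top cell = '.' → open
col 3: top cell = 'O' → FULL
col 4: top cell = '.' → open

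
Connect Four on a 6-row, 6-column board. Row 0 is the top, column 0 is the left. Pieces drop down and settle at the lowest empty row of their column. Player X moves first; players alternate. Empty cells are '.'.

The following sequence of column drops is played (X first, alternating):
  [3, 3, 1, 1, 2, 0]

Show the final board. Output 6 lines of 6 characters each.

Move 1: X drops in col 3, lands at row 5
Move 2: O drops in col 3, lands at row 4
Move 3: X drops in col 1, lands at row 5
Move 4: O drops in col 1, lands at row 4
Move 5: X drops in col 2, lands at row 5
Move 6: O drops in col 0, lands at row 5

Answer: ......
......
......
......
.O.O..
OXXX..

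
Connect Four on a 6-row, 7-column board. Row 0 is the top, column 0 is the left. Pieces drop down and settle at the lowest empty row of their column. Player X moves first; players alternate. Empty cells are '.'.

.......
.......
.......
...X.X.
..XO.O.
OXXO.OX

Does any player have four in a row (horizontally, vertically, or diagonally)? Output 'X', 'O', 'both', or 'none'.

none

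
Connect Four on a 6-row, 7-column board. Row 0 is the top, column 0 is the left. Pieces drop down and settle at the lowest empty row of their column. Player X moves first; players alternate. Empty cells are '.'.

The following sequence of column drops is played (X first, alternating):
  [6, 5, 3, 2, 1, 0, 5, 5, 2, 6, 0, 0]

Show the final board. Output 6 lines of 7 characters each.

Answer: .......
.......
.......
O....O.
X.X..XO
OXOX.OX

Derivation:
Move 1: X drops in col 6, lands at row 5
Move 2: O drops in col 5, lands at row 5
Move 3: X drops in col 3, lands at row 5
Move 4: O drops in col 2, lands at row 5
Move 5: X drops in col 1, lands at row 5
Move 6: O drops in col 0, lands at row 5
Move 7: X drops in col 5, lands at row 4
Move 8: O drops in col 5, lands at row 3
Move 9: X drops in col 2, lands at row 4
Move 10: O drops in col 6, lands at row 4
Move 11: X drops in col 0, lands at row 4
Move 12: O drops in col 0, lands at row 3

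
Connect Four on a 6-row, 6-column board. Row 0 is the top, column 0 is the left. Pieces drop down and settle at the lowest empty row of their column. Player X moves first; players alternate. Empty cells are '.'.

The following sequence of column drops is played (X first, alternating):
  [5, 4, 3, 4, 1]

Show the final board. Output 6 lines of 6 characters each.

Answer: ......
......
......
......
....O.
.X.XOX

Derivation:
Move 1: X drops in col 5, lands at row 5
Move 2: O drops in col 4, lands at row 5
Move 3: X drops in col 3, lands at row 5
Move 4: O drops in col 4, lands at row 4
Move 5: X drops in col 1, lands at row 5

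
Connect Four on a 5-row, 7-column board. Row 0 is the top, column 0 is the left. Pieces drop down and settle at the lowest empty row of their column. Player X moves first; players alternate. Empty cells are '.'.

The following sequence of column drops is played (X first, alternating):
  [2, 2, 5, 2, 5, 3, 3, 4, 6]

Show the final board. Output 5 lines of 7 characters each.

Move 1: X drops in col 2, lands at row 4
Move 2: O drops in col 2, lands at row 3
Move 3: X drops in col 5, lands at row 4
Move 4: O drops in col 2, lands at row 2
Move 5: X drops in col 5, lands at row 3
Move 6: O drops in col 3, lands at row 4
Move 7: X drops in col 3, lands at row 3
Move 8: O drops in col 4, lands at row 4
Move 9: X drops in col 6, lands at row 4

Answer: .......
.......
..O....
..OX.X.
..XOOXX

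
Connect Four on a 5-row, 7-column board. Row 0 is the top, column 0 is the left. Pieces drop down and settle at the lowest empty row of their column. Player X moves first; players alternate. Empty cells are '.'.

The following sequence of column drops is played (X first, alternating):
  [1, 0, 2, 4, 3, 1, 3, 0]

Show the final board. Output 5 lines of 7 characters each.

Move 1: X drops in col 1, lands at row 4
Move 2: O drops in col 0, lands at row 4
Move 3: X drops in col 2, lands at row 4
Move 4: O drops in col 4, lands at row 4
Move 5: X drops in col 3, lands at row 4
Move 6: O drops in col 1, lands at row 3
Move 7: X drops in col 3, lands at row 3
Move 8: O drops in col 0, lands at row 3

Answer: .......
.......
.......
OO.X...
OXXXO..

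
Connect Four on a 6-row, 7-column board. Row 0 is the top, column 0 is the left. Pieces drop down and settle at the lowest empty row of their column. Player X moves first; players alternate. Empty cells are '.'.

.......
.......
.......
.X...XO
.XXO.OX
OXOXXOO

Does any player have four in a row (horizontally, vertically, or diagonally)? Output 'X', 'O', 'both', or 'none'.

none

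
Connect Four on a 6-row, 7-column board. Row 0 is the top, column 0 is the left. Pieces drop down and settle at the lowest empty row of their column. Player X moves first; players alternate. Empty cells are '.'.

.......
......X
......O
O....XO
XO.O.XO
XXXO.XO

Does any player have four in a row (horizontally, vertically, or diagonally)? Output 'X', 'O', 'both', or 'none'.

O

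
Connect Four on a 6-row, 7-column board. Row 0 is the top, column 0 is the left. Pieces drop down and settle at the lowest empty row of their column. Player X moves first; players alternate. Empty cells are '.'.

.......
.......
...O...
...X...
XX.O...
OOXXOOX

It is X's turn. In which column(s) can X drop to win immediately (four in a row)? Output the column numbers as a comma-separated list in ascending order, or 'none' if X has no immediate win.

col 0: drop X → no win
col 1: drop X → no win
col 2: drop X → no win
col 3: drop X → no win
col 4: drop X → no win
col 5: drop X → no win
col 6: drop X → no win

Answer: none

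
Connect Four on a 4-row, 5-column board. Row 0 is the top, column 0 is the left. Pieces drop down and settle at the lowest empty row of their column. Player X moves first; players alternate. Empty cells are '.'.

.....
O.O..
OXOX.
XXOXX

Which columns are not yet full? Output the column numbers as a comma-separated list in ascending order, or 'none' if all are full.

col 0: top cell = '.' → open
col 1: top cell = '.' → open
col 2: top cell = '.' → open
col 3: top cell = '.' → open
col 4: top cell = '.' → open

Answer: 0,1,2,3,4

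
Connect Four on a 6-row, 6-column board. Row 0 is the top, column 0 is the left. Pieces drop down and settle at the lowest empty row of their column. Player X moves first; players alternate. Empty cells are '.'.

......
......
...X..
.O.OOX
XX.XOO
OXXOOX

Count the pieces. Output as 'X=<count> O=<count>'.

X=8 O=8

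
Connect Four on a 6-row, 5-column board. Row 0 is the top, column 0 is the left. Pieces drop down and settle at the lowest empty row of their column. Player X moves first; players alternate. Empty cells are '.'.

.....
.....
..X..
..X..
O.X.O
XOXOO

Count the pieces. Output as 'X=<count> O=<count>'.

X=5 O=5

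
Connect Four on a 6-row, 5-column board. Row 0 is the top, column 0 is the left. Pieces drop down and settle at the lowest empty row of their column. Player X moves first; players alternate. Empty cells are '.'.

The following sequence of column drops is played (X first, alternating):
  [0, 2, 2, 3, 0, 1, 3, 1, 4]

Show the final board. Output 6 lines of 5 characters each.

Move 1: X drops in col 0, lands at row 5
Move 2: O drops in col 2, lands at row 5
Move 3: X drops in col 2, lands at row 4
Move 4: O drops in col 3, lands at row 5
Move 5: X drops in col 0, lands at row 4
Move 6: O drops in col 1, lands at row 5
Move 7: X drops in col 3, lands at row 4
Move 8: O drops in col 1, lands at row 4
Move 9: X drops in col 4, lands at row 5

Answer: .....
.....
.....
.....
XOXX.
XOOOX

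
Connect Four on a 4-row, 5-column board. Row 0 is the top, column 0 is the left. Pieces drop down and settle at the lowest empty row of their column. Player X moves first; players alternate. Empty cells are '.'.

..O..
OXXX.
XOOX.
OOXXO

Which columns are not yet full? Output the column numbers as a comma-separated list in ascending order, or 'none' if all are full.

Answer: 0,1,3,4

Derivation:
col 0: top cell = '.' → open
col 1: top cell = '.' → open
col 2: top cell = 'O' → FULL
col 3: top cell = '.' → open
col 4: top cell = '.' → open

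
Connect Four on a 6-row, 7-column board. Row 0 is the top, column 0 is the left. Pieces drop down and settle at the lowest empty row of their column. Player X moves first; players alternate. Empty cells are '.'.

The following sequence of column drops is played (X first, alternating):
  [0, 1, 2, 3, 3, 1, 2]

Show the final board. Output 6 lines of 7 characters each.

Answer: .......
.......
.......
.......
.OXX...
XOXO...

Derivation:
Move 1: X drops in col 0, lands at row 5
Move 2: O drops in col 1, lands at row 5
Move 3: X drops in col 2, lands at row 5
Move 4: O drops in col 3, lands at row 5
Move 5: X drops in col 3, lands at row 4
Move 6: O drops in col 1, lands at row 4
Move 7: X drops in col 2, lands at row 4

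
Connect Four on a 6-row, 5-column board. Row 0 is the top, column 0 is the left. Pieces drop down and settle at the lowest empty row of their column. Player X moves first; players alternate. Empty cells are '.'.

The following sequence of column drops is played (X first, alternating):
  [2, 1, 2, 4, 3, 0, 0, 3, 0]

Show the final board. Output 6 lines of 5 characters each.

Move 1: X drops in col 2, lands at row 5
Move 2: O drops in col 1, lands at row 5
Move 3: X drops in col 2, lands at row 4
Move 4: O drops in col 4, lands at row 5
Move 5: X drops in col 3, lands at row 5
Move 6: O drops in col 0, lands at row 5
Move 7: X drops in col 0, lands at row 4
Move 8: O drops in col 3, lands at row 4
Move 9: X drops in col 0, lands at row 3

Answer: .....
.....
.....
X....
X.XO.
OOXXO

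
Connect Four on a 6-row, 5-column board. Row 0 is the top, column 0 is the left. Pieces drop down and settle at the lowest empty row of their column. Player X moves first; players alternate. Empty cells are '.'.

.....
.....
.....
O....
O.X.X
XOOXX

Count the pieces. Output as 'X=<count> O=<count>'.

X=5 O=4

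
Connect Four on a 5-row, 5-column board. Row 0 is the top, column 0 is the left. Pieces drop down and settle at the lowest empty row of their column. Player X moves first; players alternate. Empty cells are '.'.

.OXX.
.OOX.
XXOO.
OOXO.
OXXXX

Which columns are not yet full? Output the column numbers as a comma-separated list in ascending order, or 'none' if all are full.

Answer: 0,4

Derivation:
col 0: top cell = '.' → open
col 1: top cell = 'O' → FULL
col 2: top cell = 'X' → FULL
col 3: top cell = 'X' → FULL
col 4: top cell = '.' → open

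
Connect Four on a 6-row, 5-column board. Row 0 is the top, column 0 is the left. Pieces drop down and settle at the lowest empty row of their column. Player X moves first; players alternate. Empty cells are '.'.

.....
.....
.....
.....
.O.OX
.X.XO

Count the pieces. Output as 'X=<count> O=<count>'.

X=3 O=3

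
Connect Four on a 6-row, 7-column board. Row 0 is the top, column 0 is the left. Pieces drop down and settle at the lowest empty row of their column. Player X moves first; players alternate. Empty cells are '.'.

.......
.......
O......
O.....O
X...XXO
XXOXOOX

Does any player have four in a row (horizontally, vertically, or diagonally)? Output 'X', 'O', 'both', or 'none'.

none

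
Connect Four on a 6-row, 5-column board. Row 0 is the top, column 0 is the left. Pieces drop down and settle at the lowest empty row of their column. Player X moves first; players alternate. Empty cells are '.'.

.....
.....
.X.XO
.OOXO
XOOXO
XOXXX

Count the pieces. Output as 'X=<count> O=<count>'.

X=9 O=8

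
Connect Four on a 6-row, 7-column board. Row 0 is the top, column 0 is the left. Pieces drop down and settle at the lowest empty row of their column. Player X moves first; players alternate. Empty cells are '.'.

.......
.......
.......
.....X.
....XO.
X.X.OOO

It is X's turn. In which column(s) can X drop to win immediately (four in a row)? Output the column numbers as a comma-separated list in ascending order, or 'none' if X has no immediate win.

Answer: none

Derivation:
col 0: drop X → no win
col 1: drop X → no win
col 2: drop X → no win
col 3: drop X → no win
col 4: drop X → no win
col 5: drop X → no win
col 6: drop X → no win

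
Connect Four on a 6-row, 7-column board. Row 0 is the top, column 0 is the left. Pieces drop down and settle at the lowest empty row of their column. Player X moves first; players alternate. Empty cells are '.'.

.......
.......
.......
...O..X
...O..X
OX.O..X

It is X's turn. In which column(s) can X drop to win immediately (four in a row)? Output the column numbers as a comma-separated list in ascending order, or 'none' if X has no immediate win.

Answer: 6

Derivation:
col 0: drop X → no win
col 1: drop X → no win
col 2: drop X → no win
col 3: drop X → no win
col 4: drop X → no win
col 5: drop X → no win
col 6: drop X → WIN!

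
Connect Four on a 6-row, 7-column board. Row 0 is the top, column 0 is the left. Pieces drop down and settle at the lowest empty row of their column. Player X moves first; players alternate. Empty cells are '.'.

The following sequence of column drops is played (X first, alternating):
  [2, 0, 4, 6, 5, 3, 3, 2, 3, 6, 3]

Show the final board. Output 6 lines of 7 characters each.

Answer: .......
.......
...X...
...X...
..OX..O
O.XOXXO

Derivation:
Move 1: X drops in col 2, lands at row 5
Move 2: O drops in col 0, lands at row 5
Move 3: X drops in col 4, lands at row 5
Move 4: O drops in col 6, lands at row 5
Move 5: X drops in col 5, lands at row 5
Move 6: O drops in col 3, lands at row 5
Move 7: X drops in col 3, lands at row 4
Move 8: O drops in col 2, lands at row 4
Move 9: X drops in col 3, lands at row 3
Move 10: O drops in col 6, lands at row 4
Move 11: X drops in col 3, lands at row 2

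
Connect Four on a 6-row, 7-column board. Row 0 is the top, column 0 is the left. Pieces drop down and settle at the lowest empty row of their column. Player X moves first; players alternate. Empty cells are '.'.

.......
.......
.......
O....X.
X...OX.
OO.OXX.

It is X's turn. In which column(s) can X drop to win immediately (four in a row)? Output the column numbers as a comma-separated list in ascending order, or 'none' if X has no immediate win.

col 0: drop X → no win
col 1: drop X → no win
col 2: drop X → no win
col 3: drop X → no win
col 4: drop X → no win
col 5: drop X → WIN!
col 6: drop X → no win

Answer: 5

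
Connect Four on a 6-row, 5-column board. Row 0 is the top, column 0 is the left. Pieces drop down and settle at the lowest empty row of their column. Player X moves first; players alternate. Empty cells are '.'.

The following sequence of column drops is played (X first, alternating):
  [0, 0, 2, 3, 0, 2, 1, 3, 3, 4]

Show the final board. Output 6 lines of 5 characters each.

Move 1: X drops in col 0, lands at row 5
Move 2: O drops in col 0, lands at row 4
Move 3: X drops in col 2, lands at row 5
Move 4: O drops in col 3, lands at row 5
Move 5: X drops in col 0, lands at row 3
Move 6: O drops in col 2, lands at row 4
Move 7: X drops in col 1, lands at row 5
Move 8: O drops in col 3, lands at row 4
Move 9: X drops in col 3, lands at row 3
Move 10: O drops in col 4, lands at row 5

Answer: .....
.....
.....
X..X.
O.OO.
XXXOO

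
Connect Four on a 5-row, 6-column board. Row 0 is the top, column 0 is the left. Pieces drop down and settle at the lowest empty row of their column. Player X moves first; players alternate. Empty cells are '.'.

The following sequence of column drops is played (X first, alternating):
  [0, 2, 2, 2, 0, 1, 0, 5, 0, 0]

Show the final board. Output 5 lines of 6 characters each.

Move 1: X drops in col 0, lands at row 4
Move 2: O drops in col 2, lands at row 4
Move 3: X drops in col 2, lands at row 3
Move 4: O drops in col 2, lands at row 2
Move 5: X drops in col 0, lands at row 3
Move 6: O drops in col 1, lands at row 4
Move 7: X drops in col 0, lands at row 2
Move 8: O drops in col 5, lands at row 4
Move 9: X drops in col 0, lands at row 1
Move 10: O drops in col 0, lands at row 0

Answer: O.....
X.....
X.O...
X.X...
XOO..O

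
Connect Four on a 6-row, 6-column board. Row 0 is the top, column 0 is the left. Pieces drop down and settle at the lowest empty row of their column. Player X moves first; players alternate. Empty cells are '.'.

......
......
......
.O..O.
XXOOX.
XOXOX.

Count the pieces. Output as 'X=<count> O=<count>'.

X=6 O=6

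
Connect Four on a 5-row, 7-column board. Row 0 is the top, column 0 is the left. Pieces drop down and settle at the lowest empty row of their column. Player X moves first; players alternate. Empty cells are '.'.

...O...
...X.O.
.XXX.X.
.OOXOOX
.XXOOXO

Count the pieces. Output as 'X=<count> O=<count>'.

X=10 O=9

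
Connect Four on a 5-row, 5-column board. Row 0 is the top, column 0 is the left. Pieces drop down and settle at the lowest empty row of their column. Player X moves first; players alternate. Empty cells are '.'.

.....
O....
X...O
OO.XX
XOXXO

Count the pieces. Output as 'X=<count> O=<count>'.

X=6 O=6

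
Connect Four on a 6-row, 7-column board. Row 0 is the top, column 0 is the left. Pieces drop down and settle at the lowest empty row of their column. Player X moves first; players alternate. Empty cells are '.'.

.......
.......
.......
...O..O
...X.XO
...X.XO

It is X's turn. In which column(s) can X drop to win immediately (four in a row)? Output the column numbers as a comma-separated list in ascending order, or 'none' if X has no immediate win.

col 0: drop X → no win
col 1: drop X → no win
col 2: drop X → no win
col 3: drop X → no win
col 4: drop X → no win
col 5: drop X → no win
col 6: drop X → no win

Answer: none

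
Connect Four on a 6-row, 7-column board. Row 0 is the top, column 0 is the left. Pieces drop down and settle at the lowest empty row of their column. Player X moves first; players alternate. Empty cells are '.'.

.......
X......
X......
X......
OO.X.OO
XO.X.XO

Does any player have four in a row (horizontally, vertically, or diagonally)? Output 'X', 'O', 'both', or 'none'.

none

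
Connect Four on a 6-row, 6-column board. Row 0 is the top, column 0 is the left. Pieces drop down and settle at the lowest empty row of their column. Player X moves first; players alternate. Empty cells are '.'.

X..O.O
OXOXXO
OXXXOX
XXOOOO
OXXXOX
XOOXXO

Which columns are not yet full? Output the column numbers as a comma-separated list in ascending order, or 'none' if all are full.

col 0: top cell = 'X' → FULL
col 1: top cell = '.' → open
col 2: top cell = '.' → open
col 3: top cell = 'O' → FULL
col 4: top cell = '.' → open
col 5: top cell = 'O' → FULL

Answer: 1,2,4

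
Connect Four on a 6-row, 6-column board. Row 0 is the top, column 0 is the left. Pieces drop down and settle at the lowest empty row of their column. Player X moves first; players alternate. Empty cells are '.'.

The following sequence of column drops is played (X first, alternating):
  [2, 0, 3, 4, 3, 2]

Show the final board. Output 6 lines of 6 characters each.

Move 1: X drops in col 2, lands at row 5
Move 2: O drops in col 0, lands at row 5
Move 3: X drops in col 3, lands at row 5
Move 4: O drops in col 4, lands at row 5
Move 5: X drops in col 3, lands at row 4
Move 6: O drops in col 2, lands at row 4

Answer: ......
......
......
......
..OX..
O.XXO.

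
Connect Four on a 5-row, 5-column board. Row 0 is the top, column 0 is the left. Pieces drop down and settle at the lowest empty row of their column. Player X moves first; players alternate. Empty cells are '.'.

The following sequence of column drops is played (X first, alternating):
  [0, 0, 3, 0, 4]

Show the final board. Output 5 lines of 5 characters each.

Answer: .....
.....
O....
O....
X..XX

Derivation:
Move 1: X drops in col 0, lands at row 4
Move 2: O drops in col 0, lands at row 3
Move 3: X drops in col 3, lands at row 4
Move 4: O drops in col 0, lands at row 2
Move 5: X drops in col 4, lands at row 4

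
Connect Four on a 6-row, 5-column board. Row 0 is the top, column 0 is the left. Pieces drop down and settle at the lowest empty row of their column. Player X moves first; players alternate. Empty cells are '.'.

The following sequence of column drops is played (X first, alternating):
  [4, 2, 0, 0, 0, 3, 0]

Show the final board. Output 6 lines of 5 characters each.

Move 1: X drops in col 4, lands at row 5
Move 2: O drops in col 2, lands at row 5
Move 3: X drops in col 0, lands at row 5
Move 4: O drops in col 0, lands at row 4
Move 5: X drops in col 0, lands at row 3
Move 6: O drops in col 3, lands at row 5
Move 7: X drops in col 0, lands at row 2

Answer: .....
.....
X....
X....
O....
X.OOX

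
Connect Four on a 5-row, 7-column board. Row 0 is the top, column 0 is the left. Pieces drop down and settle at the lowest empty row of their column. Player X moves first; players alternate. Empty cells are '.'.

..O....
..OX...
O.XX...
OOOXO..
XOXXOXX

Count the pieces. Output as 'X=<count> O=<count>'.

X=9 O=9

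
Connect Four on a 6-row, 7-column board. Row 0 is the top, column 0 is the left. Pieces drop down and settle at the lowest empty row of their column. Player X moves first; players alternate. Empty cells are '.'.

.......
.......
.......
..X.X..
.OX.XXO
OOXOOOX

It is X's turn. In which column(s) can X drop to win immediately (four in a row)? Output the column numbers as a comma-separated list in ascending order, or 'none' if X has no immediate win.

col 0: drop X → no win
col 1: drop X → no win
col 2: drop X → WIN!
col 3: drop X → WIN!
col 4: drop X → no win
col 5: drop X → no win
col 6: drop X → no win

Answer: 2,3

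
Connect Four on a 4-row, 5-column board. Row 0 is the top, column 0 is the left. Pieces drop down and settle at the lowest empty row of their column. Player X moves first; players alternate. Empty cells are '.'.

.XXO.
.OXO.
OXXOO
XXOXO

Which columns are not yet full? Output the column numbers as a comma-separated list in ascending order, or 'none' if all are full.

Answer: 0,4

Derivation:
col 0: top cell = '.' → open
col 1: top cell = 'X' → FULL
col 2: top cell = 'X' → FULL
col 3: top cell = 'O' → FULL
col 4: top cell = '.' → open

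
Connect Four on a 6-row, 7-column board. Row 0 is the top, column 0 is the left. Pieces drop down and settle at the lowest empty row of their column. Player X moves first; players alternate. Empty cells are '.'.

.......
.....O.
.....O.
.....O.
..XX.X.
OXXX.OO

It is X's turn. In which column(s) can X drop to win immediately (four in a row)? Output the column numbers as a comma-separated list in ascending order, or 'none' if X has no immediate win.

Answer: 4

Derivation:
col 0: drop X → no win
col 1: drop X → no win
col 2: drop X → no win
col 3: drop X → no win
col 4: drop X → WIN!
col 5: drop X → no win
col 6: drop X → no win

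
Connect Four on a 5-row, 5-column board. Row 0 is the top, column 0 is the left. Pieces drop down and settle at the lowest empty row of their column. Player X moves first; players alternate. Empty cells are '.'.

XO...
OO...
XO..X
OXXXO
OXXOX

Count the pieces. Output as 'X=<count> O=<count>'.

X=9 O=8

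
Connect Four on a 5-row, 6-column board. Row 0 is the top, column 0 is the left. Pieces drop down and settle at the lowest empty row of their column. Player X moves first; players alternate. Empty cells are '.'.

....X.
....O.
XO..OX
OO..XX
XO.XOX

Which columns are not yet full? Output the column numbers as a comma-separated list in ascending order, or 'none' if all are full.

col 0: top cell = '.' → open
col 1: top cell = '.' → open
col 2: top cell = '.' → open
col 3: top cell = '.' → open
col 4: top cell = 'X' → FULL
col 5: top cell = '.' → open

Answer: 0,1,2,3,5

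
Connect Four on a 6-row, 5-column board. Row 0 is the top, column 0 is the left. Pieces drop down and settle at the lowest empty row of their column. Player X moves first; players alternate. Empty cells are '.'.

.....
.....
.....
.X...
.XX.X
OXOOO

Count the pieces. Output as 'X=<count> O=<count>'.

X=5 O=4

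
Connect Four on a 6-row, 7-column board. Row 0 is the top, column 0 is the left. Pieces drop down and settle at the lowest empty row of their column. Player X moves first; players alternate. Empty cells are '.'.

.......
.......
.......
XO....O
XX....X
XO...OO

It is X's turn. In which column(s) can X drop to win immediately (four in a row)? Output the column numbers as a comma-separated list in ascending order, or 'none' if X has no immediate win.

Answer: 0

Derivation:
col 0: drop X → WIN!
col 1: drop X → no win
col 2: drop X → no win
col 3: drop X → no win
col 4: drop X → no win
col 5: drop X → no win
col 6: drop X → no win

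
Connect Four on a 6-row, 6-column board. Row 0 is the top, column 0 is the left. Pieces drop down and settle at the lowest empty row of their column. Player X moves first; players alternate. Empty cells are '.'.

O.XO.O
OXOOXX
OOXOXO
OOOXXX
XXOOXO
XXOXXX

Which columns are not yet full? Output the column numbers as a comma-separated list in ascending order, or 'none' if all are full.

Answer: 1,4

Derivation:
col 0: top cell = 'O' → FULL
col 1: top cell = '.' → open
col 2: top cell = 'X' → FULL
col 3: top cell = 'O' → FULL
col 4: top cell = '.' → open
col 5: top cell = 'O' → FULL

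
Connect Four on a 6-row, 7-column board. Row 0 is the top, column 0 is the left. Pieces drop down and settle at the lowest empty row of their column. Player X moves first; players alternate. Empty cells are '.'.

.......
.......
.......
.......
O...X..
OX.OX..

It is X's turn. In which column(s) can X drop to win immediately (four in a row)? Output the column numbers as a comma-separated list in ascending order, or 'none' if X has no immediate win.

Answer: none

Derivation:
col 0: drop X → no win
col 1: drop X → no win
col 2: drop X → no win
col 3: drop X → no win
col 4: drop X → no win
col 5: drop X → no win
col 6: drop X → no win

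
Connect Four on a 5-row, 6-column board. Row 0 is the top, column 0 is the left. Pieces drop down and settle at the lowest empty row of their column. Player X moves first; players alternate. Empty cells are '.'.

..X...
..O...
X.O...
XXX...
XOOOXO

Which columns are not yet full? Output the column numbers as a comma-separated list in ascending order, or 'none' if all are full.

col 0: top cell = '.' → open
col 1: top cell = '.' → open
col 2: top cell = 'X' → FULL
col 3: top cell = '.' → open
col 4: top cell = '.' → open
col 5: top cell = '.' → open

Answer: 0,1,3,4,5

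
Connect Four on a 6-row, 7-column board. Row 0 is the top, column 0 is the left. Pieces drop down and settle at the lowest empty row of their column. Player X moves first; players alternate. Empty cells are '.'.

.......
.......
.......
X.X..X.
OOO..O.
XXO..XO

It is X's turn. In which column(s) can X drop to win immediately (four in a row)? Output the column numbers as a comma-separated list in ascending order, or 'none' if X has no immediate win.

Answer: none

Derivation:
col 0: drop X → no win
col 1: drop X → no win
col 2: drop X → no win
col 3: drop X → no win
col 4: drop X → no win
col 5: drop X → no win
col 6: drop X → no win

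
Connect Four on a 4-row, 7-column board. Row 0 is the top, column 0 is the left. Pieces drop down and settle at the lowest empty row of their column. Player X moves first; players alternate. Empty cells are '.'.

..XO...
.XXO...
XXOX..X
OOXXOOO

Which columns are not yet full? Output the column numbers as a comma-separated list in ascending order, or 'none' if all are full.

Answer: 0,1,4,5,6

Derivation:
col 0: top cell = '.' → open
col 1: top cell = '.' → open
col 2: top cell = 'X' → FULL
col 3: top cell = 'O' → FULL
col 4: top cell = '.' → open
col 5: top cell = '.' → open
col 6: top cell = '.' → open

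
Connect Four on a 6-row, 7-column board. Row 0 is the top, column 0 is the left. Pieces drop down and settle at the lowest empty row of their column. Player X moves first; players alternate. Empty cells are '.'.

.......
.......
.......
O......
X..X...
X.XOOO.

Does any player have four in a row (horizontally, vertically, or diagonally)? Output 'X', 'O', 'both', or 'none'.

none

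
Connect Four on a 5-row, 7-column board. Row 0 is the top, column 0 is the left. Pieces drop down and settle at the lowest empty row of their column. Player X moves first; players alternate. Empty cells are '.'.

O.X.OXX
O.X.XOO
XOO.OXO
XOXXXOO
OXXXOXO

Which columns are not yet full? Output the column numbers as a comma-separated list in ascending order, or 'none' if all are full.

col 0: top cell = 'O' → FULL
col 1: top cell = '.' → open
col 2: top cell = 'X' → FULL
col 3: top cell = '.' → open
col 4: top cell = 'O' → FULL
col 5: top cell = 'X' → FULL
col 6: top cell = 'X' → FULL

Answer: 1,3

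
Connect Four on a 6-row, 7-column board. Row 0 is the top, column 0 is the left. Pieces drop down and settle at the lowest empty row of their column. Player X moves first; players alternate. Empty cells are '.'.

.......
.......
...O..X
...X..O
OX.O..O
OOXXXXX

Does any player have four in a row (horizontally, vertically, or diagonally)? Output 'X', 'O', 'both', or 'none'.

X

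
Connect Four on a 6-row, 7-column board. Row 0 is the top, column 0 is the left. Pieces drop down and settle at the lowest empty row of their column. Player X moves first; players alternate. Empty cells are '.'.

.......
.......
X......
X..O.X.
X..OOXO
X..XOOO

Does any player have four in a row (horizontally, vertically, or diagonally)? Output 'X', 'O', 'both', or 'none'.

X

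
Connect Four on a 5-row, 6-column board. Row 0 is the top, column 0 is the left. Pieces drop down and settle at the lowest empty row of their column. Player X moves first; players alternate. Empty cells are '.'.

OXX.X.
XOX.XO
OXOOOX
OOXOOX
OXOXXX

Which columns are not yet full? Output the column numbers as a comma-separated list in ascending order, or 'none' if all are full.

Answer: 3,5

Derivation:
col 0: top cell = 'O' → FULL
col 1: top cell = 'X' → FULL
col 2: top cell = 'X' → FULL
col 3: top cell = '.' → open
col 4: top cell = 'X' → FULL
col 5: top cell = '.' → open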